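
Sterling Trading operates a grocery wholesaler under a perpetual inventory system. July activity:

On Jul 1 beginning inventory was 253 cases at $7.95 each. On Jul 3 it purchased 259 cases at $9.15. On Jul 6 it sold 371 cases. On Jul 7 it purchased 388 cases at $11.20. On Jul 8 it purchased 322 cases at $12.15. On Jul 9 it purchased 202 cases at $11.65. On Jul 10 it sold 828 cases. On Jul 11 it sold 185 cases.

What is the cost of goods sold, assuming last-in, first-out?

COGS = $14,674.40

Jul 6, 371 sold [LIFO — newest first]: 259 @ $9.15 + 112 @ $7.95 = $3,260.25
Jul 10, 828 sold [LIFO — newest first]: 202 @ $11.65 + 322 @ $12.15 + 304 @ $11.20 = $9,670.40
Jul 11, 185 sold [LIFO — newest first]: 84 @ $11.20 + 101 @ $7.95 = $1,743.75
Total COGS = $3,260.25 + $9,670.40 + $1,743.75 = $14,674.40
Ending inventory: 40 @ $7.95 = $318.00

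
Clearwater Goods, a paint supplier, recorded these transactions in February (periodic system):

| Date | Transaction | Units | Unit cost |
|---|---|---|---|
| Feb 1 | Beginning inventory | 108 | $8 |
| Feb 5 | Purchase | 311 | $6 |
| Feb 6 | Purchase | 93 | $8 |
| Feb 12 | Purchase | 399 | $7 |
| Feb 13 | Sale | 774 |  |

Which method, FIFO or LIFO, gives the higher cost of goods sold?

FIFO

FIFO COGS: 108 @ $8 + 311 @ $6 + 93 @ $8 + 262 @ $7 = $5,308
LIFO COGS: 399 @ $7 + 93 @ $8 + 282 @ $6 = $5,229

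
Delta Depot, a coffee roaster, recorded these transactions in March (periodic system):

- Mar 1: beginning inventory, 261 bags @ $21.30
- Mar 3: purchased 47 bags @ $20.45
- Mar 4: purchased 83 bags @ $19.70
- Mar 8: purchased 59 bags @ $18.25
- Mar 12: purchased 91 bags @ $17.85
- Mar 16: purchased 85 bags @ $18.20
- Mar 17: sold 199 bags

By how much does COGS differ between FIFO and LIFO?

FIFO COGS: 199 @ $21.30 = $4,238.70
LIFO COGS: 85 @ $18.20 + 91 @ $17.85 + 23 @ $18.25 = $3,591.10
Difference = |$4,238.70 − $3,591.10| = $647.60

$647.60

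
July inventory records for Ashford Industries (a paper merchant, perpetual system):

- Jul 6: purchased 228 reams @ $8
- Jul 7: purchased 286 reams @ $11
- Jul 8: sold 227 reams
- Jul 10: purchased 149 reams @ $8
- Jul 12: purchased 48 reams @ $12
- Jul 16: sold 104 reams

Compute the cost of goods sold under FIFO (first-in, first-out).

COGS = $2,957

Jul 8, 227 sold [FIFO — oldest first]: 227 @ $8 = $1,816
Jul 16, 104 sold [FIFO — oldest first]: 1 @ $8 + 103 @ $11 = $1,141
Total COGS = $1,816 + $1,141 = $2,957
Ending inventory: 183 @ $11 + 149 @ $8 + 48 @ $12 = $3,781
Check: goods available $6,738 = COGS $2,957 + ending $3,781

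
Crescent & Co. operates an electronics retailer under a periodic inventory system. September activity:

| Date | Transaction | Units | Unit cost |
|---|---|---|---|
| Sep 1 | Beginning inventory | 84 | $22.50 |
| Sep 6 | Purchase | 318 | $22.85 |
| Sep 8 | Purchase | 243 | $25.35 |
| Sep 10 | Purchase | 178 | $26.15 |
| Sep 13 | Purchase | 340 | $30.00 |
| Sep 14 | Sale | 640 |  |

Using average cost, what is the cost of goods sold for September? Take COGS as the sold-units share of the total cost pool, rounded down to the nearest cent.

Sep 14, sell 640: 640/1163 × $30,171.05 → $16,603.15
Ending inventory (cost pool remaining) = $13,567.90

COGS = $16,603.15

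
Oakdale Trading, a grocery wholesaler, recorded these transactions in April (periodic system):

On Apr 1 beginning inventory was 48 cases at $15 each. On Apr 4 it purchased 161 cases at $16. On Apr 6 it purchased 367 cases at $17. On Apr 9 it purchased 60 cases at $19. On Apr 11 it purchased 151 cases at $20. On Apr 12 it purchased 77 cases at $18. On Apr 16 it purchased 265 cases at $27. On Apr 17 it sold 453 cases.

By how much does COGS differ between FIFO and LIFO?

FIFO COGS: 48 @ $15 + 161 @ $16 + 244 @ $17 = $7,444
LIFO COGS: 265 @ $27 + 77 @ $18 + 111 @ $20 = $10,761
Difference = |$7,444 − $10,761| = $3,317

$3,317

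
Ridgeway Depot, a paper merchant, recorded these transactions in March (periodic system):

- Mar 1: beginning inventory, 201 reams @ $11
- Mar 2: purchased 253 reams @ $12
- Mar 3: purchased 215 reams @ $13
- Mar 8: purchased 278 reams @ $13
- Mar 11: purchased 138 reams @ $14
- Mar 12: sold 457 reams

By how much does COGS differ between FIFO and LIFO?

$793

FIFO COGS: 201 @ $11 + 253 @ $12 + 3 @ $13 = $5,286
LIFO COGS: 138 @ $14 + 278 @ $13 + 41 @ $13 = $6,079
Difference = |$5,286 − $6,079| = $793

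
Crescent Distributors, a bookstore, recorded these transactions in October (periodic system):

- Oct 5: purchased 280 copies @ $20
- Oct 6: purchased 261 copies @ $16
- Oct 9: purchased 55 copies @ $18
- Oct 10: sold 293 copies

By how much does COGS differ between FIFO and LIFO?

FIFO COGS: 280 @ $20 + 13 @ $16 = $5,808
LIFO COGS: 55 @ $18 + 238 @ $16 = $4,798
Difference = |$5,808 − $4,798| = $1,010

$1,010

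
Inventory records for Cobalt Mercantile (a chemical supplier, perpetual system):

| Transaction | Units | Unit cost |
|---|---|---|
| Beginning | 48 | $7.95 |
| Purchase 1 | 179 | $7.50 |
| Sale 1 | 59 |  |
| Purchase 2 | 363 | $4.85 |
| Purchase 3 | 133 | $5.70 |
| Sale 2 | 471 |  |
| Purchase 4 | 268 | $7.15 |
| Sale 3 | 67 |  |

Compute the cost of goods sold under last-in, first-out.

COGS = $3,318.95

Sale 1 (59) [LIFO — newest first]: 59 @ $7.50 = $442.50
Sale 2 (471) [LIFO — newest first]: 133 @ $5.70 + 338 @ $4.85 = $2,397.40
Sale 3 (67) [LIFO — newest first]: 67 @ $7.15 = $479.05
Total COGS = $442.50 + $2,397.40 + $479.05 = $3,318.95
Ending inventory: 48 @ $7.95 + 120 @ $7.50 + 25 @ $4.85 + 201 @ $7.15 = $2,840.00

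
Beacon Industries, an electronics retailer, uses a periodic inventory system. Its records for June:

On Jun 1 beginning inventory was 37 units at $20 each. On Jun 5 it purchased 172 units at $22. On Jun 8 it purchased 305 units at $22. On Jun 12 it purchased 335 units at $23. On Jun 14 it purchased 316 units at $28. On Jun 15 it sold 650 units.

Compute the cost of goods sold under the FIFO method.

Jun 15, 650 sold [FIFO — oldest first]: 37 @ $20 + 172 @ $22 + 305 @ $22 + 136 @ $23 = $14,362
Ending inventory: 199 @ $23 + 316 @ $28 = $13,425
Check: goods available $27,787 = COGS $14,362 + ending $13,425

COGS = $14,362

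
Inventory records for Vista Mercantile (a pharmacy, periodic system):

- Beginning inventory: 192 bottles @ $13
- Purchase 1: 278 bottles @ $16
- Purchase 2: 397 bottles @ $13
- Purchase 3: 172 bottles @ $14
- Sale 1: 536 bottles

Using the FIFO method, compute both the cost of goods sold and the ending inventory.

Sale 1 (536) [FIFO — oldest first]: 192 @ $13 + 278 @ $16 + 66 @ $13 = $7,802
Ending inventory: 331 @ $13 + 172 @ $14 = $6,711

COGS = $7,802; ending inventory = $6,711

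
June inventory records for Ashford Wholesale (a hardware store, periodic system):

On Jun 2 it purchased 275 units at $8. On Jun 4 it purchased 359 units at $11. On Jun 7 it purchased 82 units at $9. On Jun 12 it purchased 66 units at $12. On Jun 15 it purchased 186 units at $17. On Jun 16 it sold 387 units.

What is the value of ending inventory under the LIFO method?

Jun 16, 387 sold [LIFO — newest first]: 186 @ $17 + 66 @ $12 + 82 @ $9 + 53 @ $11 = $5,275
Ending inventory: 275 @ $8 + 306 @ $11 = $5,566
Check: goods available $10,841 = COGS $5,275 + ending $5,566

Ending inventory = $5,566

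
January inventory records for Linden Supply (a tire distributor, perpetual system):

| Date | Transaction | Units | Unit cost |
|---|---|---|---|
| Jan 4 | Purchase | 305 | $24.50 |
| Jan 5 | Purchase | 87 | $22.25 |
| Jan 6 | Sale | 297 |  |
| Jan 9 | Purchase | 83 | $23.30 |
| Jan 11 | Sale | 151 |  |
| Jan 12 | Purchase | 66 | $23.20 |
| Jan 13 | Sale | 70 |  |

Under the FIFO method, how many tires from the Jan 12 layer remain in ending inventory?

23

Jan 6, 297 sold [FIFO — oldest first]: 297 @ $24.50 = $7,276.50
Jan 11, 151 sold [FIFO — oldest first]: 8 @ $24.50 + 87 @ $22.25 + 56 @ $23.30 = $3,436.55
Jan 13, 70 sold [FIFO — oldest first]: 27 @ $23.30 + 43 @ $23.20 = $1,626.70
Total COGS = $7,276.50 + $3,436.55 + $1,626.70 = $12,339.75
Ending inventory: 23 @ $23.20 = $533.60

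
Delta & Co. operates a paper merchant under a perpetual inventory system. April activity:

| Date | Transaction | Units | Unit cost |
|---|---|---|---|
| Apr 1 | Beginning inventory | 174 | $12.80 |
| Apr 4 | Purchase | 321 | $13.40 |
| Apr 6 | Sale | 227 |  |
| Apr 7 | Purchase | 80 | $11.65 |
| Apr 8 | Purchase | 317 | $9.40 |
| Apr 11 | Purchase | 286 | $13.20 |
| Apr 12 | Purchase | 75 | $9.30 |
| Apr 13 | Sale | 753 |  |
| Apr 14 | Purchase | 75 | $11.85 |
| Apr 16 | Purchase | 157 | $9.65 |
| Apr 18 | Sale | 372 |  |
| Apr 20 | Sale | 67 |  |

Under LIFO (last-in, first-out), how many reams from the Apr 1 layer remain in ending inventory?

66

Apr 6, 227 sold [LIFO — newest first]: 227 @ $13.40 = $3,041.80
Apr 13, 753 sold [LIFO — newest first]: 75 @ $9.30 + 286 @ $13.20 + 317 @ $9.40 + 75 @ $11.65 = $8,326.25
Apr 18, 372 sold [LIFO — newest first]: 157 @ $9.65 + 75 @ $11.85 + 5 @ $11.65 + 94 @ $13.40 + 41 @ $12.80 = $4,246.45
Apr 20, 67 sold [LIFO — newest first]: 67 @ $12.80 = $857.60
Total COGS = $3,041.80 + $8,326.25 + $4,246.45 + $857.60 = $16,472.10
Ending inventory: 66 @ $12.80 = $844.80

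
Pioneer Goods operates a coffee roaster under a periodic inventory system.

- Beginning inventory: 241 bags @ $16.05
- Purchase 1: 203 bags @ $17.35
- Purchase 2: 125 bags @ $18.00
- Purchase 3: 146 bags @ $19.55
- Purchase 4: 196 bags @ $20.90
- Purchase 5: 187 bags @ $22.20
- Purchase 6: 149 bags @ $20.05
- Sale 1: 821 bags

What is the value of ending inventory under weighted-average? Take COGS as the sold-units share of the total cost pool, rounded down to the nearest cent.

Sale 1, sell 821: 821/1247 × $23,729.65 → $15,623.12
Ending inventory (cost pool remaining) = $8,106.53

Ending inventory = $8,106.53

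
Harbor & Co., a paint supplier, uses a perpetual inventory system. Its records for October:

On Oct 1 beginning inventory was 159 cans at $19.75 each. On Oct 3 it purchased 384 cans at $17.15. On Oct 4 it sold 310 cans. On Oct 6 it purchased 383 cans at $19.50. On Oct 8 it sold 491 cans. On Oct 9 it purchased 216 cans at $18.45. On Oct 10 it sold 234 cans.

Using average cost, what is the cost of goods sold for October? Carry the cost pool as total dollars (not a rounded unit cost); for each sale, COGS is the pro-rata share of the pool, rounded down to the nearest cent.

After Oct 1: 159 on hand, pool $3,140.25 (≈ $19.7500 each)
After Oct 3: 543 on hand, pool $9,725.85 (≈ $17.9113 each)
Oct 4, sell 310: 310/543 × $9,725.85 → $5,552.51
After Oct 6: 616 on hand, pool $11,641.84 (≈ $18.8991 each)
Oct 8, sell 491: 491/616 × $11,641.84 → $9,279.45
After Oct 9: 341 on hand, pool $6,347.59 (≈ $18.6146 each)
Oct 10, sell 234: 234/341 × $6,347.59 → $4,355.82
Total COGS = $5,552.51 + $9,279.45 + $4,355.82 = $19,187.78
Ending inventory (cost pool remaining) = $1,991.77
Check: goods available $21,179.55 = COGS $19,187.78 + ending $1,991.77

COGS = $19,187.78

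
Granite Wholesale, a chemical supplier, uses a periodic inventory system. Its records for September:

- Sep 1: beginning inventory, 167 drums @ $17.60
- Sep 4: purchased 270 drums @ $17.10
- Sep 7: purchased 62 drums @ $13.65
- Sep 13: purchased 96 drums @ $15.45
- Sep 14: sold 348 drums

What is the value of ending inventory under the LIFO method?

Ending inventory = $4,307.20

Sep 14, 348 sold [LIFO — newest first]: 96 @ $15.45 + 62 @ $13.65 + 190 @ $17.10 = $5,578.50
Ending inventory: 167 @ $17.60 + 80 @ $17.10 = $4,307.20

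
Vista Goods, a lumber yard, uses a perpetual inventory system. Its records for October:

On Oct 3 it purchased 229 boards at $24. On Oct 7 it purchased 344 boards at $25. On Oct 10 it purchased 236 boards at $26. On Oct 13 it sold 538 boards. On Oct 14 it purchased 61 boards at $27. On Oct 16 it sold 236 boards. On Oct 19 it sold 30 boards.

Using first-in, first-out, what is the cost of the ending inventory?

Oct 13, 538 sold [FIFO — oldest first]: 229 @ $24 + 309 @ $25 = $13,221
Oct 16, 236 sold [FIFO — oldest first]: 35 @ $25 + 201 @ $26 = $6,101
Oct 19, 30 sold [FIFO — oldest first]: 30 @ $26 = $780
Total COGS = $13,221 + $6,101 + $780 = $20,102
Ending inventory: 5 @ $26 + 61 @ $27 = $1,777

Ending inventory = $1,777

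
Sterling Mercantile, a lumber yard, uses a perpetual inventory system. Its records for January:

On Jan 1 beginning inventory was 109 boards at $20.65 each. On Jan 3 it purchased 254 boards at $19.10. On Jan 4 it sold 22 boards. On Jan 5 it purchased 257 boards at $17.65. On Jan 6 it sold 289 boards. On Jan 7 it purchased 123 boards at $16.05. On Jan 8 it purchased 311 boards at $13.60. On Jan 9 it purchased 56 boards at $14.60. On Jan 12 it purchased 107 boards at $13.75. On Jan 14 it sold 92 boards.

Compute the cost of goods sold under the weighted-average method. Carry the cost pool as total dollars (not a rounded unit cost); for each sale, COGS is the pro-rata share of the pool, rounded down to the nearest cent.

After Jan 1: 109 on hand, pool $2,250.85 (≈ $20.6500 each)
After Jan 3: 363 on hand, pool $7,102.25 (≈ $19.5654 each)
Jan 4, sell 22: 22/363 × $7,102.25 → $430.43
After Jan 5: 598 on hand, pool $11,207.87 (≈ $18.7423 each)
Jan 6, sell 289: 289/598 × $11,207.87 → $5,416.51
After Jan 7: 432 on hand, pool $7,765.51 (≈ $17.9757 each)
After Jan 8: 743 on hand, pool $11,995.11 (≈ $16.1442 each)
After Jan 9: 799 on hand, pool $12,812.71 (≈ $16.0359 each)
After Jan 12: 906 on hand, pool $14,283.96 (≈ $15.7660 each)
Jan 14, sell 92: 92/906 × $14,283.96 → $1,450.46
Total COGS = $430.43 + $5,416.51 + $1,450.46 = $7,297.40
Ending inventory (cost pool remaining) = $12,833.50
Check: goods available $20,130.90 = COGS $7,297.40 + ending $12,833.50

COGS = $7,297.40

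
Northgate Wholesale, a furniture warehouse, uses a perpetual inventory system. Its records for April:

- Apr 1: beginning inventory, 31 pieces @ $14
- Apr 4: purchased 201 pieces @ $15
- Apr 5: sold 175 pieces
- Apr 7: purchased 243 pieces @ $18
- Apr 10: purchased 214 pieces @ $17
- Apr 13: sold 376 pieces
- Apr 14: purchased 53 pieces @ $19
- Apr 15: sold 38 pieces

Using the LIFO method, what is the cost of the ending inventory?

Ending inventory = $2,567

Apr 5, 175 sold [LIFO — newest first]: 175 @ $15 = $2,625
Apr 13, 376 sold [LIFO — newest first]: 214 @ $17 + 162 @ $18 = $6,554
Apr 15, 38 sold [LIFO — newest first]: 38 @ $19 = $722
Total COGS = $2,625 + $6,554 + $722 = $9,901
Ending inventory: 31 @ $14 + 26 @ $15 + 81 @ $18 + 15 @ $19 = $2,567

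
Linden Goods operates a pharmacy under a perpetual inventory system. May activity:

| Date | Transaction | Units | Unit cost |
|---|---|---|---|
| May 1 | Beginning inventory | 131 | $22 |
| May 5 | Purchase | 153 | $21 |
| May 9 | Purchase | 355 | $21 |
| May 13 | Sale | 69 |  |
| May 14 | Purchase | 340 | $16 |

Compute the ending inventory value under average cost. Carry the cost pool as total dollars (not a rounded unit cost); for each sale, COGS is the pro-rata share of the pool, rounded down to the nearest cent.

After May 1: 131 on hand, pool $2,882.00 (≈ $22.0000 each)
After May 5: 284 on hand, pool $6,095.00 (≈ $21.4613 each)
After May 9: 639 on hand, pool $13,550.00 (≈ $21.2050 each)
May 13, sell 69: 69/639 × $13,550.00 → $1,463.14
After May 14: 910 on hand, pool $17,526.86 (≈ $19.2603 each)
Ending inventory (cost pool remaining) = $17,526.86
Check: goods available $18,990.00 = COGS $1,463.14 + ending $17,526.86

Ending inventory = $17,526.86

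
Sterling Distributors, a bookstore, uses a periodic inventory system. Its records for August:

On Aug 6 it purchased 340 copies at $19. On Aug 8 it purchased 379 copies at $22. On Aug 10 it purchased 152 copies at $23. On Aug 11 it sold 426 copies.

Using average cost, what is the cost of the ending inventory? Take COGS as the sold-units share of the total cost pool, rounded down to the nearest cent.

Ending inventory = $9,346.54

Aug 11, sell 426: 426/871 × $18,294.00 → $8,947.46
Ending inventory (cost pool remaining) = $9,346.54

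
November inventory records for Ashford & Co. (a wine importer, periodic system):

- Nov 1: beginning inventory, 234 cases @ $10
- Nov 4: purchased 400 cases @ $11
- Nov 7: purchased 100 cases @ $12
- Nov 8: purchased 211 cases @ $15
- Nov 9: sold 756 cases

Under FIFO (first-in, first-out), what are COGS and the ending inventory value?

Nov 9, 756 sold [FIFO — oldest first]: 234 @ $10 + 400 @ $11 + 100 @ $12 + 22 @ $15 = $8,270
Ending inventory: 189 @ $15 = $2,835
Check: goods available $11,105 = COGS $8,270 + ending $2,835

COGS = $8,270; ending inventory = $2,835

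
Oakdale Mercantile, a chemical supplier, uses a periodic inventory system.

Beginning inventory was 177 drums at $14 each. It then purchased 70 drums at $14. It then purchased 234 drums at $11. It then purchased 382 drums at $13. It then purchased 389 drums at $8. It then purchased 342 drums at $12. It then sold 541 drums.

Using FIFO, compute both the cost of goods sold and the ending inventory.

Sale 1 (541) [FIFO — oldest first]: 177 @ $14 + 70 @ $14 + 234 @ $11 + 60 @ $13 = $6,812
Ending inventory: 322 @ $13 + 389 @ $8 + 342 @ $12 = $11,402
Check: goods available $18,214 = COGS $6,812 + ending $11,402

COGS = $6,812; ending inventory = $11,402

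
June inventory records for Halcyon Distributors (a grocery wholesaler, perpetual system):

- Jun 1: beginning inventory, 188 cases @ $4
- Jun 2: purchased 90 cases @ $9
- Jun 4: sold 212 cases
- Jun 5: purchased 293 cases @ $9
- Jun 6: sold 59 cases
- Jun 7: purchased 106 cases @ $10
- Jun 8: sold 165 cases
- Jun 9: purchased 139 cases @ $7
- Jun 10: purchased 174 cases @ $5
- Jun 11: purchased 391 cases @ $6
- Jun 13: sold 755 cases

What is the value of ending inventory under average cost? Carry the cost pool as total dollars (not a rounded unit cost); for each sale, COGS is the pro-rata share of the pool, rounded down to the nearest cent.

After Jun 1: 188 on hand, pool $752.00 (≈ $4.0000 each)
After Jun 2: 278 on hand, pool $1,562.00 (≈ $5.6187 each)
Jun 4, sell 212: 212/278 × $1,562.00 → $1,191.16
After Jun 5: 359 on hand, pool $3,007.84 (≈ $8.3784 each)
Jun 6, sell 59: 59/359 × $3,007.84 → $494.32
After Jun 7: 406 on hand, pool $3,573.52 (≈ $8.8018 each)
Jun 8, sell 165: 165/406 × $3,573.52 → $1,452.29
After Jun 9: 380 on hand, pool $3,094.23 (≈ $8.1427 each)
After Jun 10: 554 on hand, pool $3,964.23 (≈ $7.1556 each)
After Jun 11: 945 on hand, pool $6,310.23 (≈ $6.6775 each)
Jun 13, sell 755: 755/945 × $6,310.23 → $5,041.50
Total COGS = $1,191.16 + $494.32 + $1,452.29 + $5,041.50 = $8,179.27
Ending inventory (cost pool remaining) = $1,268.73
Check: goods available $9,448.00 = COGS $8,179.27 + ending $1,268.73

Ending inventory = $1,268.73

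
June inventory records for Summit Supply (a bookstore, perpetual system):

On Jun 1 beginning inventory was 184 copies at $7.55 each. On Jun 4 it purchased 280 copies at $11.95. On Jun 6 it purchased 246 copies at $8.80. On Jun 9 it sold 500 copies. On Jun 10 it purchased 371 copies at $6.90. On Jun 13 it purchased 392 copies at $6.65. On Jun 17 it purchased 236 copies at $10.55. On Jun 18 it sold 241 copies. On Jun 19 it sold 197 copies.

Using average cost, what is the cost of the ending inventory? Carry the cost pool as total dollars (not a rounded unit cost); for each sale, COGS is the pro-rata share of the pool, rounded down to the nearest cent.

Ending inventory = $6,184.17

After Jun 1: 184 on hand, pool $1,389.20 (≈ $7.5500 each)
After Jun 4: 464 on hand, pool $4,735.20 (≈ $10.2052 each)
After Jun 6: 710 on hand, pool $6,900.00 (≈ $9.7183 each)
Jun 9, sell 500: 500/710 × $6,900.00 → $4,859.15
After Jun 10: 581 on hand, pool $4,600.75 (≈ $7.9187 each)
After Jun 13: 973 on hand, pool $7,207.55 (≈ $7.4076 each)
After Jun 17: 1209 on hand, pool $9,697.35 (≈ $8.0210 each)
Jun 18, sell 241: 241/1209 × $9,697.35 → $1,933.05
Jun 19, sell 197: 197/968 × $7,764.30 → $1,580.13
Total COGS = $4,859.15 + $1,933.05 + $1,580.13 = $8,372.33
Ending inventory (cost pool remaining) = $6,184.17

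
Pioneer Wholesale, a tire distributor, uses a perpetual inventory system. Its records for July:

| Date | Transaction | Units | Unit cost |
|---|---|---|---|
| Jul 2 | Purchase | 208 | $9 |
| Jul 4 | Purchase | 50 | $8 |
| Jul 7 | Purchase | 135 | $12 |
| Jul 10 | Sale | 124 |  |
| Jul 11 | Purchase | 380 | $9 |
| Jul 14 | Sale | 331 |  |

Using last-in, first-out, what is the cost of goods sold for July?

COGS = $4,467

Jul 10, 124 sold [LIFO — newest first]: 124 @ $12 = $1,488
Jul 14, 331 sold [LIFO — newest first]: 331 @ $9 = $2,979
Total COGS = $1,488 + $2,979 = $4,467
Ending inventory: 208 @ $9 + 50 @ $8 + 11 @ $12 + 49 @ $9 = $2,845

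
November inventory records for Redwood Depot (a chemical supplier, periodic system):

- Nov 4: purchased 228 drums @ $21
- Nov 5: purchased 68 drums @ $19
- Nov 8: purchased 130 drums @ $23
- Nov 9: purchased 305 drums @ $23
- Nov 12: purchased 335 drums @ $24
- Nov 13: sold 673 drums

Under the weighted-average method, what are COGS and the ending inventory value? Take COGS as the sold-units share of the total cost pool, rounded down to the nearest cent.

Nov 13, sell 673: 673/1066 × $24,125.00 → $15,230.88
Ending inventory (cost pool remaining) = $8,894.12
Check: goods available $24,125.00 = COGS $15,230.88 + ending $8,894.12

COGS = $15,230.88; ending inventory = $8,894.12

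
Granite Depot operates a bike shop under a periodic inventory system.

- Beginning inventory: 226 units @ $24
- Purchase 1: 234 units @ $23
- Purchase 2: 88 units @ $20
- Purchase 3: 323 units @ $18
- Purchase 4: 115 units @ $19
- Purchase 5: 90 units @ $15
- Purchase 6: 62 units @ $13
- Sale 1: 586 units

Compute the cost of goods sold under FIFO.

COGS = $13,250

Sale 1 (586) [FIFO — oldest first]: 226 @ $24 + 234 @ $23 + 88 @ $20 + 38 @ $18 = $13,250
Ending inventory: 285 @ $18 + 115 @ $19 + 90 @ $15 + 62 @ $13 = $9,471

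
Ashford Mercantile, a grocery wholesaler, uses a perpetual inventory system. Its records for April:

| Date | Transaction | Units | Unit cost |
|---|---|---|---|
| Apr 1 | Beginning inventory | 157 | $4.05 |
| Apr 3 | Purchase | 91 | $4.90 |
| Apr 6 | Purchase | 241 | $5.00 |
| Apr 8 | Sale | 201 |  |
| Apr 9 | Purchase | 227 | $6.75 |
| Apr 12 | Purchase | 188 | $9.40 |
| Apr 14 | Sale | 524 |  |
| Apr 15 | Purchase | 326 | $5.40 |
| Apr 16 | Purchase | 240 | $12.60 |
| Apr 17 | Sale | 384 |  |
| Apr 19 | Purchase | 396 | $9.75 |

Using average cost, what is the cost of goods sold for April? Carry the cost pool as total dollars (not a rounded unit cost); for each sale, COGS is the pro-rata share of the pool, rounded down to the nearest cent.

After Apr 1: 157 on hand, pool $635.85 (≈ $4.0500 each)
After Apr 3: 248 on hand, pool $1,081.75 (≈ $4.3619 each)
After Apr 6: 489 on hand, pool $2,286.75 (≈ $4.6764 each)
Apr 8, sell 201: 201/489 × $2,286.75 → $939.95
After Apr 9: 515 on hand, pool $2,879.05 (≈ $5.5904 each)
After Apr 12: 703 on hand, pool $4,646.25 (≈ $6.6092 each)
Apr 14, sell 524: 524/703 × $4,646.25 → $3,463.20
After Apr 15: 505 on hand, pool $2,943.45 (≈ $5.8286 each)
After Apr 16: 745 on hand, pool $5,967.45 (≈ $8.0100 each)
Apr 17, sell 384: 384/745 × $5,967.45 → $3,075.84
After Apr 19: 757 on hand, pool $6,752.61 (≈ $8.9202 each)
Total COGS = $939.95 + $3,463.20 + $3,075.84 = $7,478.99
Ending inventory (cost pool remaining) = $6,752.61

COGS = $7,478.99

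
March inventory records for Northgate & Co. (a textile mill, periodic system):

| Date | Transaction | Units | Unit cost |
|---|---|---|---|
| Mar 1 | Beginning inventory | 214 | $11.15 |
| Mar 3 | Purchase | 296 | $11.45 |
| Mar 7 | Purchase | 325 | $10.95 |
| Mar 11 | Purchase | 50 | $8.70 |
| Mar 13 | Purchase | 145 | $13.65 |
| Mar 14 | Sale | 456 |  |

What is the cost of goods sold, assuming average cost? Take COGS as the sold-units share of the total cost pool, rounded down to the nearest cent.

Mar 14, sell 456: 456/1030 × $11,748.30 → $5,201.18
Ending inventory (cost pool remaining) = $6,547.12

COGS = $5,201.18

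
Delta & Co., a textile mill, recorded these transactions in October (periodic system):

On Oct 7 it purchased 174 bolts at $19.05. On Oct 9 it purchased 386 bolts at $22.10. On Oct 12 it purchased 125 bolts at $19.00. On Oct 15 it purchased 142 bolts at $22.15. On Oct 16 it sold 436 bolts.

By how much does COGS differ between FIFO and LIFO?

$150.30

FIFO COGS: 174 @ $19.05 + 262 @ $22.10 = $9,104.90
LIFO COGS: 142 @ $22.15 + 125 @ $19.00 + 169 @ $22.10 = $9,255.20
Difference = |$9,104.90 − $9,255.20| = $150.30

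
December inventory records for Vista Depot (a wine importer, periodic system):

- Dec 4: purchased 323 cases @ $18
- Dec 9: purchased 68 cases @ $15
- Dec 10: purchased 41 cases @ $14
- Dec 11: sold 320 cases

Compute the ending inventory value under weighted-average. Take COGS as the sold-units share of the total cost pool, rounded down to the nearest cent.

Ending inventory = $1,920.60

Dec 11, sell 320: 320/432 × $7,408.00 → $5,487.40
Ending inventory (cost pool remaining) = $1,920.60
Check: goods available $7,408.00 = COGS $5,487.40 + ending $1,920.60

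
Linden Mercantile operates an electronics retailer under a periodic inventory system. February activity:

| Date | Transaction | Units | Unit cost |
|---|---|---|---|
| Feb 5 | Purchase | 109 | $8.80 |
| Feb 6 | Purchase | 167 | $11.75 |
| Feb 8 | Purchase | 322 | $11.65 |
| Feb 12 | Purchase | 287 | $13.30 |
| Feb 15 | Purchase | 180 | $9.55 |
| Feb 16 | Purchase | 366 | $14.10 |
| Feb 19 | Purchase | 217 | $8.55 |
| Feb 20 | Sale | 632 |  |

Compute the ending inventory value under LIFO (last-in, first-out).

Feb 20, 632 sold [LIFO — newest first]: 217 @ $8.55 + 366 @ $14.10 + 49 @ $9.55 = $7,483.90
Ending inventory: 109 @ $8.80 + 167 @ $11.75 + 322 @ $11.65 + 287 @ $13.30 + 131 @ $9.55 = $11,740.90
Check: goods available $19,224.80 = COGS $7,483.90 + ending $11,740.90

Ending inventory = $11,740.90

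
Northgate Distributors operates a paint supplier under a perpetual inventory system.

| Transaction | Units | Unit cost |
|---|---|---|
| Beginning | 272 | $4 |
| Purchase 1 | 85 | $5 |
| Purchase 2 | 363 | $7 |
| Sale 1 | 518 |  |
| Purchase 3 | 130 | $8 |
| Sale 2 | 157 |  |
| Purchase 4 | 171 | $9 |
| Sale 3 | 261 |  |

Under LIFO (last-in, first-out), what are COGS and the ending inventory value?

Sale 1 (518) [LIFO — newest first]: 363 @ $7 + 85 @ $5 + 70 @ $4 = $3,246
Sale 2 (157) [LIFO — newest first]: 130 @ $8 + 27 @ $4 = $1,148
Sale 3 (261) [LIFO — newest first]: 171 @ $9 + 90 @ $4 = $1,899
Total COGS = $3,246 + $1,148 + $1,899 = $6,293
Ending inventory: 85 @ $4 = $340

COGS = $6,293; ending inventory = $340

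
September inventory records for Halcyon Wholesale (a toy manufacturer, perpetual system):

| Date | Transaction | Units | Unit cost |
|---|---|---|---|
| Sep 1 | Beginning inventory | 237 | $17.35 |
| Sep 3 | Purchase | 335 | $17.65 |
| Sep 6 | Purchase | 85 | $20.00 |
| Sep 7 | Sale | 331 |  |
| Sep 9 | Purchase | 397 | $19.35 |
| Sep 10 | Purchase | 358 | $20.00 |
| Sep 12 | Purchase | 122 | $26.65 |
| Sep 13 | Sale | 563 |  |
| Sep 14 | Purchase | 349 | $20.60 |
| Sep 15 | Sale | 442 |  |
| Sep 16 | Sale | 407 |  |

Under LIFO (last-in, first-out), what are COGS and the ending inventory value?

COGS = $34,578.35; ending inventory = $2,429.00

Sep 7, 331 sold [LIFO — newest first]: 85 @ $20.00 + 246 @ $17.65 = $6,041.90
Sep 13, 563 sold [LIFO — newest first]: 122 @ $26.65 + 358 @ $20.00 + 83 @ $19.35 = $12,017.35
Sep 15, 442 sold [LIFO — newest first]: 349 @ $20.60 + 93 @ $19.35 = $8,988.95
Sep 16, 407 sold [LIFO — newest first]: 221 @ $19.35 + 89 @ $17.65 + 97 @ $17.35 = $7,530.15
Total COGS = $6,041.90 + $12,017.35 + $8,988.95 + $7,530.15 = $34,578.35
Ending inventory: 140 @ $17.35 = $2,429.00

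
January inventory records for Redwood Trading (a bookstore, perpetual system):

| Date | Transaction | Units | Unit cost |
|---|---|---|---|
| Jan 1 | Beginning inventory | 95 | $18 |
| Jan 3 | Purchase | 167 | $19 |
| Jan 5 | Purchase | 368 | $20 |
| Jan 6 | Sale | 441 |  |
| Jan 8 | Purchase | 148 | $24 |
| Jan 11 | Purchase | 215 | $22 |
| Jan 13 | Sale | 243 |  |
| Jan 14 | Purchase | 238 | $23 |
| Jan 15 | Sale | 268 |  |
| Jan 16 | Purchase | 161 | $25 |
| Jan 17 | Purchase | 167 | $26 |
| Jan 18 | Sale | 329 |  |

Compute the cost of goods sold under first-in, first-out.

Jan 6, 441 sold [FIFO — oldest first]: 95 @ $18 + 167 @ $19 + 179 @ $20 = $8,463
Jan 13, 243 sold [FIFO — oldest first]: 189 @ $20 + 54 @ $24 = $5,076
Jan 15, 268 sold [FIFO — oldest first]: 94 @ $24 + 174 @ $22 = $6,084
Jan 18, 329 sold [FIFO — oldest first]: 41 @ $22 + 238 @ $23 + 50 @ $25 = $7,626
Total COGS = $8,463 + $5,076 + $6,084 + $7,626 = $27,249
Ending inventory: 111 @ $25 + 167 @ $26 = $7,117

COGS = $27,249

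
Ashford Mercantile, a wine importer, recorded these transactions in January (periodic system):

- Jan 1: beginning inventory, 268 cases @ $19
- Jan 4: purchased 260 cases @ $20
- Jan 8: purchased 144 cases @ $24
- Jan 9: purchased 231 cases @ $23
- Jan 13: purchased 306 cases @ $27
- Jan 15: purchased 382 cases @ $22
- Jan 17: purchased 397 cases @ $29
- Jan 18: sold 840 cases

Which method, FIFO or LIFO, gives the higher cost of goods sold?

FIFO COGS: 268 @ $19 + 260 @ $20 + 144 @ $24 + 168 @ $23 = $17,612
LIFO COGS: 397 @ $29 + 382 @ $22 + 61 @ $27 = $21,564

LIFO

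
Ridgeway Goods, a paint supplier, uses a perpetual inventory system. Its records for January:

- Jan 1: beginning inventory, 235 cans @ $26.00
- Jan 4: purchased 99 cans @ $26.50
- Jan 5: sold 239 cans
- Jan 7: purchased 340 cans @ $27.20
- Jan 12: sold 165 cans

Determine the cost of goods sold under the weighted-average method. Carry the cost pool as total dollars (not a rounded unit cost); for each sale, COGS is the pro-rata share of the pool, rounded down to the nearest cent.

After Jan 1: 235 on hand, pool $6,110.00 (≈ $26.0000 each)
After Jan 4: 334 on hand, pool $8,733.50 (≈ $26.1482 each)
Jan 5, sell 239: 239/334 × $8,733.50 → $6,249.42
After Jan 7: 435 on hand, pool $11,732.08 (≈ $26.9703 each)
Jan 12, sell 165: 165/435 × $11,732.08 → $4,450.09
Total COGS = $6,249.42 + $4,450.09 = $10,699.51
Ending inventory (cost pool remaining) = $7,281.99

COGS = $10,699.51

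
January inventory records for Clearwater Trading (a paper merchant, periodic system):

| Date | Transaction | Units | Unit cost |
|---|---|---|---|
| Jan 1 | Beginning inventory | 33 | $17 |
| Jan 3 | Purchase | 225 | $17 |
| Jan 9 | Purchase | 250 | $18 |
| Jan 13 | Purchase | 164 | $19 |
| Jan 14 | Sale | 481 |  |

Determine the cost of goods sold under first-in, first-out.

Jan 14, 481 sold [FIFO — oldest first]: 33 @ $17 + 225 @ $17 + 223 @ $18 = $8,400
Ending inventory: 27 @ $18 + 164 @ $19 = $3,602
Check: goods available $12,002 = COGS $8,400 + ending $3,602

COGS = $8,400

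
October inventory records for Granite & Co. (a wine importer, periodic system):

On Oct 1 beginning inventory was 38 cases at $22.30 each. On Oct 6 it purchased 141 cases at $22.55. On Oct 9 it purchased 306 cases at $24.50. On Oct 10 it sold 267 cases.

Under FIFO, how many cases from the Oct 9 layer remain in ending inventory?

218

Oct 10, 267 sold [FIFO — oldest first]: 38 @ $22.30 + 141 @ $22.55 + 88 @ $24.50 = $6,182.95
Ending inventory: 218 @ $24.50 = $5,341.00
Check: goods available $11,523.95 = COGS $6,182.95 + ending $5,341.00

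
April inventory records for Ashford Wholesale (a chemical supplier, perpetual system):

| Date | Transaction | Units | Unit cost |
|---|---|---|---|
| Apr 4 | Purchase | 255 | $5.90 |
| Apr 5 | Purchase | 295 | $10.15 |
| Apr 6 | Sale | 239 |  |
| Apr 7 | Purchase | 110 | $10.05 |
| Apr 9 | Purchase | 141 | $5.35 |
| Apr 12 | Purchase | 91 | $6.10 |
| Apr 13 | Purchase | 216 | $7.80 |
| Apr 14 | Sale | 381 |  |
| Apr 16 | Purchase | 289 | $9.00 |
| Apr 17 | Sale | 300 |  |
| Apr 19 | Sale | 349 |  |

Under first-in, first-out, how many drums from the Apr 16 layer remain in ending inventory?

Apr 6, 239 sold [FIFO — oldest first]: 239 @ $5.90 = $1,410.10
Apr 14, 381 sold [FIFO — oldest first]: 16 @ $5.90 + 295 @ $10.15 + 70 @ $10.05 = $3,792.15
Apr 17, 300 sold [FIFO — oldest first]: 40 @ $10.05 + 141 @ $5.35 + 91 @ $6.10 + 28 @ $7.80 = $1,929.85
Apr 19, 349 sold [FIFO — oldest first]: 188 @ $7.80 + 161 @ $9.00 = $2,915.40
Total COGS = $1,410.10 + $3,792.15 + $1,929.85 + $2,915.40 = $10,047.50
Ending inventory: 128 @ $9.00 = $1,152.00

128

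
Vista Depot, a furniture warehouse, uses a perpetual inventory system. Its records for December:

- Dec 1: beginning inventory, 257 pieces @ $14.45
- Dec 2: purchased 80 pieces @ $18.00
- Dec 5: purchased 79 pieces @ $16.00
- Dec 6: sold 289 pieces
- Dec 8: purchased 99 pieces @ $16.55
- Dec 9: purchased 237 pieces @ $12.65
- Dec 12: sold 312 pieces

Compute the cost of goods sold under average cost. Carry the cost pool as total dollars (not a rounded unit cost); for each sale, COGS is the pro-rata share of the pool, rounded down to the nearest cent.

After Dec 1: 257 on hand, pool $3,713.65 (≈ $14.4500 each)
After Dec 2: 337 on hand, pool $5,153.65 (≈ $15.2927 each)
After Dec 5: 416 on hand, pool $6,417.65 (≈ $15.4270 each)
Dec 6, sell 289: 289/416 × $6,417.65 → $4,458.41
After Dec 8: 226 on hand, pool $3,597.69 (≈ $15.9190 each)
After Dec 9: 463 on hand, pool $6,595.74 (≈ $14.2457 each)
Dec 12, sell 312: 312/463 × $6,595.74 → $4,444.64
Total COGS = $4,458.41 + $4,444.64 = $8,903.05
Ending inventory (cost pool remaining) = $2,151.10

COGS = $8,903.05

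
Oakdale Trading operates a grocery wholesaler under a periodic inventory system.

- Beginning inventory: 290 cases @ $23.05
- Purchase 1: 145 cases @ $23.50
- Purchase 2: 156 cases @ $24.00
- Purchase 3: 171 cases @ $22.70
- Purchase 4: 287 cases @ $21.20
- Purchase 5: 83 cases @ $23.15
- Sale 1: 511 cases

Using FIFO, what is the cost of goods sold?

Sale 1 (511) [FIFO — oldest first]: 290 @ $23.05 + 145 @ $23.50 + 76 @ $24.00 = $11,916.00
Ending inventory: 80 @ $24.00 + 171 @ $22.70 + 287 @ $21.20 + 83 @ $23.15 = $13,807.55

COGS = $11,916.00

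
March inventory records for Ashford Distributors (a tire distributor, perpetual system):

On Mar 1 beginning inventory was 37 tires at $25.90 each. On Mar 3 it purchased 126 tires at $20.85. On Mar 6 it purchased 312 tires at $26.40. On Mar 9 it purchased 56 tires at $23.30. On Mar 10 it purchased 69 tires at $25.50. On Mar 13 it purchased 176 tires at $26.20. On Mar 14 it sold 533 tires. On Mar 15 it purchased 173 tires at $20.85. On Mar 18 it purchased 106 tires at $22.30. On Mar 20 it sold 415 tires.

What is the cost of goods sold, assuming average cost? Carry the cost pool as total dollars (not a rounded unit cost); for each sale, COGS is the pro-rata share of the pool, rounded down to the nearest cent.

COGS = $22,993.10

After Mar 1: 37 on hand, pool $958.30 (≈ $25.9000 each)
After Mar 3: 163 on hand, pool $3,585.40 (≈ $21.9963 each)
After Mar 6: 475 on hand, pool $11,822.20 (≈ $24.8888 each)
After Mar 9: 531 on hand, pool $13,127.00 (≈ $24.7213 each)
After Mar 10: 600 on hand, pool $14,886.50 (≈ $24.8108 each)
After Mar 13: 776 on hand, pool $19,497.70 (≈ $25.1259 each)
Mar 14, sell 533: 533/776 × $19,497.70 → $13,392.10
After Mar 15: 416 on hand, pool $9,712.65 (≈ $23.3477 each)
After Mar 18: 522 on hand, pool $12,076.45 (≈ $23.1350 each)
Mar 20, sell 415: 415/522 × $12,076.45 → $9,601.00
Total COGS = $13,392.10 + $9,601.00 = $22,993.10
Ending inventory (cost pool remaining) = $2,475.45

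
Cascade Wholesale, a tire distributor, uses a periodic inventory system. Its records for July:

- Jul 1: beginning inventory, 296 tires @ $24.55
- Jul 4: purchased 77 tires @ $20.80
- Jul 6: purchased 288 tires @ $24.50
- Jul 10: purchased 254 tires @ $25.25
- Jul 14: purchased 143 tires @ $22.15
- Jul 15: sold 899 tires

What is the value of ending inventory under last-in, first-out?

Ending inventory = $3,903.45

Jul 15, 899 sold [LIFO — newest first]: 143 @ $22.15 + 254 @ $25.25 + 288 @ $24.50 + 77 @ $20.80 + 137 @ $24.55 = $21,601.90
Ending inventory: 159 @ $24.55 = $3,903.45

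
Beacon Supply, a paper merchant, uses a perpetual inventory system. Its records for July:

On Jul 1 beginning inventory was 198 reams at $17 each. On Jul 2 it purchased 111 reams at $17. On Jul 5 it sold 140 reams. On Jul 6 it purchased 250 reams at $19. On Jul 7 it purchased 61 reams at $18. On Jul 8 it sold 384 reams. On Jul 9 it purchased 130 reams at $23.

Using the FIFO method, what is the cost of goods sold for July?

COGS = $9,338

Jul 5, 140 sold [FIFO — oldest first]: 140 @ $17 = $2,380
Jul 8, 384 sold [FIFO — oldest first]: 58 @ $17 + 111 @ $17 + 215 @ $19 = $6,958
Total COGS = $2,380 + $6,958 = $9,338
Ending inventory: 35 @ $19 + 61 @ $18 + 130 @ $23 = $4,753
Check: goods available $14,091 = COGS $9,338 + ending $4,753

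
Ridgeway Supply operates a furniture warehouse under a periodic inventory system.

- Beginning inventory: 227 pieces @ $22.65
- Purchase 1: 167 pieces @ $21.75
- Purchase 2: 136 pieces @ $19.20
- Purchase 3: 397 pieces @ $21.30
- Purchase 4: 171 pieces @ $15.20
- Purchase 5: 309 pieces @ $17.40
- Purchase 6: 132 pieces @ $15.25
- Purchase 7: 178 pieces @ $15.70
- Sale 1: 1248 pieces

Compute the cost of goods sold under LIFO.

COGS = $22,410.70

Sale 1 (1248) [LIFO — newest first]: 178 @ $15.70 + 132 @ $15.25 + 309 @ $17.40 + 171 @ $15.20 + 397 @ $21.30 + 61 @ $19.20 = $22,410.70
Ending inventory: 227 @ $22.65 + 167 @ $21.75 + 75 @ $19.20 = $10,213.80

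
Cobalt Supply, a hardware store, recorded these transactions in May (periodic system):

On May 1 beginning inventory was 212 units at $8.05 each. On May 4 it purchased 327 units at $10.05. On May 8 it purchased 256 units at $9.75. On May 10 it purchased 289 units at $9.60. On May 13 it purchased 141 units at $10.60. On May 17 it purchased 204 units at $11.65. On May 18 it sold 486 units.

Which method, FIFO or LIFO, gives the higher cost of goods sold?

LIFO

FIFO COGS: 212 @ $8.05 + 274 @ $10.05 = $4,460.30
LIFO COGS: 204 @ $11.65 + 141 @ $10.60 + 141 @ $9.60 = $5,224.80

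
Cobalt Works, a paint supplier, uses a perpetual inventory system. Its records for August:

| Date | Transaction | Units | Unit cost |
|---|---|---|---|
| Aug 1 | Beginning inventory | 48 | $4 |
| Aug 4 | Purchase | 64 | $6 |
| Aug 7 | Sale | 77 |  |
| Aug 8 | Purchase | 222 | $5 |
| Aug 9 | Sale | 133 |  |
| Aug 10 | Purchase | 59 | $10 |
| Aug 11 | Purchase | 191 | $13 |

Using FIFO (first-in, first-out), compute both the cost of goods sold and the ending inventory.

Aug 7, 77 sold [FIFO — oldest first]: 48 @ $4 + 29 @ $6 = $366
Aug 9, 133 sold [FIFO — oldest first]: 35 @ $6 + 98 @ $5 = $700
Total COGS = $366 + $700 = $1,066
Ending inventory: 124 @ $5 + 59 @ $10 + 191 @ $13 = $3,693

COGS = $1,066; ending inventory = $3,693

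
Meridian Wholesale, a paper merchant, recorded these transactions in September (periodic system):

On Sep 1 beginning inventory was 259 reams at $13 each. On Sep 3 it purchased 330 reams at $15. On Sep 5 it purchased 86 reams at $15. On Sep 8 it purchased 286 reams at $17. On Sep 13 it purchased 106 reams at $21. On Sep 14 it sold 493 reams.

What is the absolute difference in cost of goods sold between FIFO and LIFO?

$1,726

FIFO COGS: 259 @ $13 + 234 @ $15 = $6,877
LIFO COGS: 106 @ $21 + 286 @ $17 + 86 @ $15 + 15 @ $15 = $8,603
Difference = |$6,877 − $8,603| = $1,726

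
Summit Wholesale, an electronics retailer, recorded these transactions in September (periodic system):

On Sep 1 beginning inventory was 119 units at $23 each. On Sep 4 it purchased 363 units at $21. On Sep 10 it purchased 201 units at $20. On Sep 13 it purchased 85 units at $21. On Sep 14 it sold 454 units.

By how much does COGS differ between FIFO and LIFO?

FIFO COGS: 119 @ $23 + 335 @ $21 = $9,772
LIFO COGS: 85 @ $21 + 201 @ $20 + 168 @ $21 = $9,333
Difference = |$9,772 − $9,333| = $439

$439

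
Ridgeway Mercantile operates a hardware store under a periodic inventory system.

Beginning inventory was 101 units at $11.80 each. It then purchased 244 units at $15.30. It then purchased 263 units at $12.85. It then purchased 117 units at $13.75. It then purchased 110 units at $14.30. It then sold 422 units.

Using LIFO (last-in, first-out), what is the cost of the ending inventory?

Sale 1 (422) [LIFO — newest first]: 110 @ $14.30 + 117 @ $13.75 + 195 @ $12.85 = $5,687.50
Ending inventory: 101 @ $11.80 + 244 @ $15.30 + 68 @ $12.85 = $5,798.80

Ending inventory = $5,798.80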